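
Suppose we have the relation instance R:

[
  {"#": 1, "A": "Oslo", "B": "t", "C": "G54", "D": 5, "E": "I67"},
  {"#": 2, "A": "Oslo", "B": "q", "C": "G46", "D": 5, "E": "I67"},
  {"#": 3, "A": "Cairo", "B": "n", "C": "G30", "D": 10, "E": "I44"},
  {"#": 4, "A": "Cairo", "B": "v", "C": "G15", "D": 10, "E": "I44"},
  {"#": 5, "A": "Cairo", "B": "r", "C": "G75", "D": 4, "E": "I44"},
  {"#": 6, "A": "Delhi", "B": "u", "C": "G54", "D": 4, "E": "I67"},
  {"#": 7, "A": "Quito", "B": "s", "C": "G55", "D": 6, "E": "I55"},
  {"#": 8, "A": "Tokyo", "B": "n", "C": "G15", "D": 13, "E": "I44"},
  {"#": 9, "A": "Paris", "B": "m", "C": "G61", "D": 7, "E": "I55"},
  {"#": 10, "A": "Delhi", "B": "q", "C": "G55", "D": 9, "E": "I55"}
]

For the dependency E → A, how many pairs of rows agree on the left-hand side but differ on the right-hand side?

8

E=I67: violating pairs (1,6), (2,6) — 2 pairs.
E=I44: violating pairs (3,8), (4,8), (5,8) — 3 pairs.
E=I55: violating pairs (7,9), (7,10), (9,10) — 3 pairs.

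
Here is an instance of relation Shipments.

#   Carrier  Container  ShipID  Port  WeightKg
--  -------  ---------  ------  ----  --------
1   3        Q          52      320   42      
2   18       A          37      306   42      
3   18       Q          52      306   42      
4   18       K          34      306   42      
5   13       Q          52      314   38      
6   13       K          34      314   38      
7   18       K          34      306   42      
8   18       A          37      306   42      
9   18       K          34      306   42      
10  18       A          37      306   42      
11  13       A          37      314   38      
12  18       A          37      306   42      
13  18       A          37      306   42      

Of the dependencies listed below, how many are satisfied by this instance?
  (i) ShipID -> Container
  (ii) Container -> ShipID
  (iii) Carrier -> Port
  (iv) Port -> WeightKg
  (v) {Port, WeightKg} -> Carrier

(i) ShipID -> Container: every LHS value maps to a single RHS value — holds.
(ii) Container -> ShipID: every LHS value maps to a single RHS value — holds.
(iii) Carrier -> Port: every LHS value maps to a single RHS value — holds.
(iv) Port -> WeightKg: every LHS value maps to a single RHS value — holds.
(v) {Port, WeightKg} -> Carrier: every LHS value maps to a single RHS value — holds.
5 of the 5 dependencies hold.

5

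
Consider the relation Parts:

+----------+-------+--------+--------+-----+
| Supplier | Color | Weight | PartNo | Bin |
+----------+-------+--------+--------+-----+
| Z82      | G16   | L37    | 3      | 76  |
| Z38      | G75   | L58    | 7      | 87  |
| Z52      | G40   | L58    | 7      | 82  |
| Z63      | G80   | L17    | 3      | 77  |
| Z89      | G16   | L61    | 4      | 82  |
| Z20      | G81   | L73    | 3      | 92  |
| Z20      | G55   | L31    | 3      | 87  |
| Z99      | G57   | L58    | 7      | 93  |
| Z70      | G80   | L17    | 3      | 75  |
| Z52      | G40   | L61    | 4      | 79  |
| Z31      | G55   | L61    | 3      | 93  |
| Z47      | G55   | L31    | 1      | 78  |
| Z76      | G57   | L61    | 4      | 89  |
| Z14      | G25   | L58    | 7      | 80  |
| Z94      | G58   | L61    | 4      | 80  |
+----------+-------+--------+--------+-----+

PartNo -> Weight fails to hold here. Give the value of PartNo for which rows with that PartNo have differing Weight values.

3

PartNo=3: 6 rows → Weight takes values {L37, L17, L73, L31, L61} — violation
PartNo=7: 4 rows → Weight = L58, L58, L58, L58 ✓
PartNo=4: 4 rows → Weight = L61, L61, L61, L61 ✓
PartNo=1: 1 row → Weight = L31 ✓
The only PartNo value with inconsistent Weight is PartNo=3.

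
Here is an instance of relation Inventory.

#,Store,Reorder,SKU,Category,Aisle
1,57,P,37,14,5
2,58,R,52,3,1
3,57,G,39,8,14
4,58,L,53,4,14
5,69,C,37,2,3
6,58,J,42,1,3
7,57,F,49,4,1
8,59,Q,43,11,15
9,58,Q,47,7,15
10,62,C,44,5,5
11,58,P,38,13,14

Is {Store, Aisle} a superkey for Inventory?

No

Rows 4 and 11 have the same {Store, Aisle} value (Store=58, Aisle=14) but are distinct tuples, so {Store, Aisle} does not determine every attribute — not a superkey.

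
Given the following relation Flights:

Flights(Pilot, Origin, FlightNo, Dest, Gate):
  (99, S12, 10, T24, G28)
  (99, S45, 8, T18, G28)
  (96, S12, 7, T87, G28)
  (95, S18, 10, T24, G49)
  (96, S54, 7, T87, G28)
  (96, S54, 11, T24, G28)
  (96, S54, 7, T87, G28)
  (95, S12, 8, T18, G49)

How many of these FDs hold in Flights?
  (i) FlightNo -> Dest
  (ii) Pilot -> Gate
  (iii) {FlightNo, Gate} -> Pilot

(i) FlightNo -> Dest: every LHS value maps to a single RHS value — holds.
(ii) Pilot -> Gate: every LHS value maps to a single RHS value — holds.
(iii) {FlightNo, Gate} -> Pilot: every LHS value maps to a single RHS value — holds.
3 of the 3 dependencies hold.

3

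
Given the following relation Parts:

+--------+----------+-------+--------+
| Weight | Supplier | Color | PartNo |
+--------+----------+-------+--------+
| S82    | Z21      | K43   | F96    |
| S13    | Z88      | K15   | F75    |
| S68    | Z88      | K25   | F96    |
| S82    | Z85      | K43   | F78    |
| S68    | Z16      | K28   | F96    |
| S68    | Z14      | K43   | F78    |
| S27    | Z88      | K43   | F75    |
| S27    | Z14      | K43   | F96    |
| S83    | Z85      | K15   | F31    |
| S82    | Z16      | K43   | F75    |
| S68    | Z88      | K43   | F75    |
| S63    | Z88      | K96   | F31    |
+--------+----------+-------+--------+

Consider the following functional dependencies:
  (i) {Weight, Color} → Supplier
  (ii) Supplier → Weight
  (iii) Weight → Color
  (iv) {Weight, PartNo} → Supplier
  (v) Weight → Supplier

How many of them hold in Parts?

(i) {Weight, Color} → Supplier: (Weight=S82, Color=K43): 3 rows → Supplier takes values {Z21, Z85, Z16} — violation; (Weight=S68, Color=K43): 2 rows → Supplier takes values {Z14, Z88} — violation; (Weight=S27, Color=K43): 2 rows → Supplier takes values {Z88, Z14} — violation — fails.
(ii) Supplier → Weight: Supplier=Z88: 5 rows → Weight takes values {S13, S68, S27, S63} — violation; Supplier=Z85: 2 rows → Weight takes values {S82, S83} — violation; Supplier=Z16: 2 rows → Weight takes values {S68, S82} — violation; Supplier=Z14: 2 rows → Weight takes values {S68, S27} — violation — fails.
(iii) Weight → Color: Weight=S68: 4 rows → Color takes values {K25, K28, K43} — violation — fails.
(iv) {Weight, PartNo} → Supplier: (Weight=S68, PartNo=F96): 2 rows → Supplier takes values {Z88, Z16} — violation — fails.
(v) Weight → Supplier: Weight=S82: 3 rows → Supplier takes values {Z21, Z85, Z16} — violation; Weight=S68: 4 rows → Supplier takes values {Z88, Z16, Z14} — violation; Weight=S27: 2 rows → Supplier takes values {Z88, Z14} — violation — fails.
None of the 5 dependencies hold.

0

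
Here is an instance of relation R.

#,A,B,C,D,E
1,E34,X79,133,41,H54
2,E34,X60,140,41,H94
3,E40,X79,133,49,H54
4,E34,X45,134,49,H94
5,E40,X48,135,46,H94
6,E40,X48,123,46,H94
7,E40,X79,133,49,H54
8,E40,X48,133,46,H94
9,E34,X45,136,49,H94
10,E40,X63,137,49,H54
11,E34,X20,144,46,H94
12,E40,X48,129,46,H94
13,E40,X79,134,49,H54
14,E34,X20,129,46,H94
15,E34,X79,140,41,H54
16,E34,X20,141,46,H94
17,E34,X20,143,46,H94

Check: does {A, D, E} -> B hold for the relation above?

No

(A=E34, D=41, E=H54): rows 1, 15 → B = X79, X79 ✓
(A=E34, D=41, E=H94): row 2 → B = X60 ✓
(A=E40, D=49, E=H54): rows 3, 7, 10, 13 → B takes values {X79, X63} — violation
(A=E34, D=49, E=H94): rows 4, 9 → B = X45, X45 ✓
(A=E40, D=46, E=H94): rows 5, 6, 8, 12 → B = X48, X48, X48, X48 ✓
(A=E34, D=46, E=H94): rows 11, 14, 16, 17 → B = X20, X20, X20, X20 ✓
Two rows agree on {A, D, E} but differ on B, so {A, D, E} -> B does not hold.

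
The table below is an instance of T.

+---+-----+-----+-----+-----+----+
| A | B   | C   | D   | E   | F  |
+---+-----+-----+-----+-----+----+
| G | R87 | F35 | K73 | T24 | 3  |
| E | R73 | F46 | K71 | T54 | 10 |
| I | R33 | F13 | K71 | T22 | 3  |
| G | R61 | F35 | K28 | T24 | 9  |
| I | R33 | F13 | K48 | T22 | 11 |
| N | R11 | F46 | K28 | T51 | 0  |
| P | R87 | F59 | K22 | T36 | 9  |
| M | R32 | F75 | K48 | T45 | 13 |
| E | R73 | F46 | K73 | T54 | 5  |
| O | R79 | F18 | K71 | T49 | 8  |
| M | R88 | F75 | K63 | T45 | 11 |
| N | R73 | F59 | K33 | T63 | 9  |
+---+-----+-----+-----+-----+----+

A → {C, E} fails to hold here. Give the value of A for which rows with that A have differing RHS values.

A=G: 2 rows → {C,E} = (F35, T24), (F35, T24) ✓
A=E: 2 rows → {C,E} = (F46, T54), (F46, T54) ✓
A=I: 2 rows → {C,E} = (F13, T22), (F13, T22) ✓
A=N: 2 rows → {C,E} takes values {(F46, T51), (F59, T63)} — violation
A=P: 1 row → {C,E} = (F59, T36) ✓
A=M: 2 rows → {C,E} = (F75, T45), (F75, T45) ✓
A=O: 1 row → {C,E} = (F18, T49) ✓
The only A value with inconsistent RHS is A=N.

N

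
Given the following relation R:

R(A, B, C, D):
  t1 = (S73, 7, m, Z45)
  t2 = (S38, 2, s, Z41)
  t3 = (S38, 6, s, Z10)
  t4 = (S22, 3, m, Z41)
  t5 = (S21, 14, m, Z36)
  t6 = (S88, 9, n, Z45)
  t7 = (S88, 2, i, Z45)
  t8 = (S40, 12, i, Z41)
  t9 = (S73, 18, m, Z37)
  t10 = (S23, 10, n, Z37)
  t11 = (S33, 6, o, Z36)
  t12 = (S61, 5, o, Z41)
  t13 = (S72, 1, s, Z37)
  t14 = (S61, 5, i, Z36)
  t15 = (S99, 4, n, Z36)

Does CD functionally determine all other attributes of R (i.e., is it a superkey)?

All 15 rows have distinct CD values, so CD → (all attributes) holds and CD is a superkey.

Yes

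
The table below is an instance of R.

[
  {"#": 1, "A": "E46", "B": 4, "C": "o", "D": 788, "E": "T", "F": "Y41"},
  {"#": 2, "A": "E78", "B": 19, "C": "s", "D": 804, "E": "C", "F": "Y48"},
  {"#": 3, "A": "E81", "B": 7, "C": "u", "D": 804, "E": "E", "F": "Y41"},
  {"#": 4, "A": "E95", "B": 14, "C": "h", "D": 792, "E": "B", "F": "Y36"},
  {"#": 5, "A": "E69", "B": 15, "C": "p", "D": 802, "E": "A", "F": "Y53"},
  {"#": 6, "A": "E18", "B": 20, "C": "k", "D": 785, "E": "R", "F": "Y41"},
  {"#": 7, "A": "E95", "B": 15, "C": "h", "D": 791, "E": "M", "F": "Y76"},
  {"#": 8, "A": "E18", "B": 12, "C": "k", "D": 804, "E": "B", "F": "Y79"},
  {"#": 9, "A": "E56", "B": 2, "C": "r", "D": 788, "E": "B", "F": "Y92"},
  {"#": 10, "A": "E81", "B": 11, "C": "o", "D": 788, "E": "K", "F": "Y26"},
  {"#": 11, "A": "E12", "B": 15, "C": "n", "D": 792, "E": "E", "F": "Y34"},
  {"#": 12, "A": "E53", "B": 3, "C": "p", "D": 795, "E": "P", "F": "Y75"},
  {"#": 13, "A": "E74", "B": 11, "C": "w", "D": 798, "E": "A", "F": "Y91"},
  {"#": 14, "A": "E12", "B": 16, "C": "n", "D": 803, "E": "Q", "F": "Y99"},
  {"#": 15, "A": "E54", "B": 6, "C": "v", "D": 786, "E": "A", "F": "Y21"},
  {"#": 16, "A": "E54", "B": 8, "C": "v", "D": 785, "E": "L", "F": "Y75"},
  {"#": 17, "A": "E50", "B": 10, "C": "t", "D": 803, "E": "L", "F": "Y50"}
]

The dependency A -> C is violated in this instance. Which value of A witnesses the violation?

E81

A=E46: row 1 → C = o ✓
A=E78: row 2 → C = s ✓
A=E81: rows 3, 10 → C takes values {u, o} — violation
A=E95: rows 4, 7 → C = h, h ✓
A=E69: row 5 → C = p ✓
A=E18: rows 6, 8 → C = k, k ✓
A=E56: row 9 → C = r ✓
A=E12: rows 11, 14 → C = n, n ✓
A=E53: row 12 → C = p ✓
A=E74: row 13 → C = w ✓
A=E54: rows 15, 16 → C = v, v ✓
A=E50: row 17 → C = t ✓
The only A value with inconsistent C is A=E81.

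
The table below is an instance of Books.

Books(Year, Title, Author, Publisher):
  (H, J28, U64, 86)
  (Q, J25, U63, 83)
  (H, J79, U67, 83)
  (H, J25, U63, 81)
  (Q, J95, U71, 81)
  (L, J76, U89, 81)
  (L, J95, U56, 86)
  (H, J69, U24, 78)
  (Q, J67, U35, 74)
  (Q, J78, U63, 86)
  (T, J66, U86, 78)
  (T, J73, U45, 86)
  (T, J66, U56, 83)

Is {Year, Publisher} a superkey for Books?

Yes

All 13 rows have distinct {Year, Publisher} values, so {Year, Publisher} → (all attributes) holds and {Year, Publisher} is a superkey.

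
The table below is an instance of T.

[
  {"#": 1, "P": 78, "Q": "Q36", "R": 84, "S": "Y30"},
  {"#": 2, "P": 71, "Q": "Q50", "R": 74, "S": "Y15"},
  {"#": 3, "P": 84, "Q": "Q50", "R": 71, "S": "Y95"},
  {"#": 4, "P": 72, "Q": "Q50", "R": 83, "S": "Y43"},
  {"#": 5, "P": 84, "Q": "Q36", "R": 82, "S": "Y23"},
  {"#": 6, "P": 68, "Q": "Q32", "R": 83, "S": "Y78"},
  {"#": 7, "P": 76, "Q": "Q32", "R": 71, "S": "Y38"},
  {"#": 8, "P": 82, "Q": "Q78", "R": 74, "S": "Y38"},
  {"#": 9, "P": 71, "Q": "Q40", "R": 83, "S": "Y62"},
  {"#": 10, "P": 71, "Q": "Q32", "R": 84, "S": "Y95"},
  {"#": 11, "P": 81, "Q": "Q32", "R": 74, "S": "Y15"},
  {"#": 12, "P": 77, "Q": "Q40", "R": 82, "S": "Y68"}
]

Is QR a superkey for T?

Yes

All 12 rows have distinct QR values, so QR → (all attributes) holds and QR is a superkey.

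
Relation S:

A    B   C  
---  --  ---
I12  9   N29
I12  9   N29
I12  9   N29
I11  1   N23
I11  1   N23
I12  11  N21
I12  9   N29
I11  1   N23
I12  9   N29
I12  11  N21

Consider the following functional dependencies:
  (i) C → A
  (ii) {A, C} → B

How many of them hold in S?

(i) C → A: every LHS value maps to a single RHS value — holds.
(ii) {A, C} → B: every LHS value maps to a single RHS value — holds.
2 of the 2 dependencies hold.

2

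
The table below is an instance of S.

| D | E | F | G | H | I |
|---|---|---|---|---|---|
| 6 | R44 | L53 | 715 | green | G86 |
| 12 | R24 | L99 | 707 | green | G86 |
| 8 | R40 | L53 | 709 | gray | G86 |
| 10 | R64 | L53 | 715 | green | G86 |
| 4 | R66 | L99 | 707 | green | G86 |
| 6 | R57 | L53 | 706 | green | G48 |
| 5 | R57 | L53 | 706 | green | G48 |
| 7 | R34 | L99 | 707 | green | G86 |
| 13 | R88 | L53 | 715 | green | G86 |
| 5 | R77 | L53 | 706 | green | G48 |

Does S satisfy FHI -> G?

Yes

(F=L53, H=green, I=G86): 3 rows → G = 715, 715, 715 ✓
(F=L99, H=green, I=G86): 3 rows → G = 707, 707, 707 ✓
(F=L53, H=gray, I=G86): 1 row → G = 709 ✓
(F=L53, H=green, I=G48): 3 rows → G = 706, 706, 706 ✓
Every FHI value is associated with a single G value, so FHI -> G holds.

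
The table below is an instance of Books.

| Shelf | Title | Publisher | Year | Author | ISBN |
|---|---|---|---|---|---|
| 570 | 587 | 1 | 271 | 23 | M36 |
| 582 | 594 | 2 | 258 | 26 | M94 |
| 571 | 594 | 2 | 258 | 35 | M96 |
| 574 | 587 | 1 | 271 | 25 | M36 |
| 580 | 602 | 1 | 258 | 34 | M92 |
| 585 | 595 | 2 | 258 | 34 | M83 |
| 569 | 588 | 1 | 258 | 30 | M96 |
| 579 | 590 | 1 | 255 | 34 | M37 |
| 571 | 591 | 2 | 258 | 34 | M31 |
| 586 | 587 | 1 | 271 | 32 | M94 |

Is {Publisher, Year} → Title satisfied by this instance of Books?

(Publisher=1, Year=271): 3 rows → Title = 587, 587, 587 ✓
(Publisher=2, Year=258): 4 rows → Title takes values {594, 595, 591} — violation
(Publisher=1, Year=258): 2 rows → Title takes values {602, 588} — violation
(Publisher=1, Year=255): 1 row → Title = 590 ✓
Two rows agree on {Publisher, Year} but differ on Title, so {Publisher, Year} → Title does not hold.

No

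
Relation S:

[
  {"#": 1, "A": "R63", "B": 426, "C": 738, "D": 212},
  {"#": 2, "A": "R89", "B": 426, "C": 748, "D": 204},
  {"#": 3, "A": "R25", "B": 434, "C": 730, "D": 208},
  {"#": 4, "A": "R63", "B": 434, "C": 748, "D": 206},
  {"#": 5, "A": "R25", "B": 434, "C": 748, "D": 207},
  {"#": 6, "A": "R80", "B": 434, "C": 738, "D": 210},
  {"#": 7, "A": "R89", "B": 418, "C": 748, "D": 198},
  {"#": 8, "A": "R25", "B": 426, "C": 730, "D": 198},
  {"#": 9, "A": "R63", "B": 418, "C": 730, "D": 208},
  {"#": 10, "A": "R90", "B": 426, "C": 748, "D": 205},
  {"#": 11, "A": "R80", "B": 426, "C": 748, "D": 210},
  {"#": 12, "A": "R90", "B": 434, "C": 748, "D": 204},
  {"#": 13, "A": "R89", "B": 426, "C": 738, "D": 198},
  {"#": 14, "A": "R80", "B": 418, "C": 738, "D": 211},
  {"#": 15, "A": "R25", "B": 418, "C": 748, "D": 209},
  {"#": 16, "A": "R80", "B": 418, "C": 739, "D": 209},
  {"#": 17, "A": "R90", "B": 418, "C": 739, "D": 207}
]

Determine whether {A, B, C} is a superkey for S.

Yes

All 17 rows have distinct {A, B, C} values, so {A, B, C} → (all attributes) holds and {A, B, C} is a superkey.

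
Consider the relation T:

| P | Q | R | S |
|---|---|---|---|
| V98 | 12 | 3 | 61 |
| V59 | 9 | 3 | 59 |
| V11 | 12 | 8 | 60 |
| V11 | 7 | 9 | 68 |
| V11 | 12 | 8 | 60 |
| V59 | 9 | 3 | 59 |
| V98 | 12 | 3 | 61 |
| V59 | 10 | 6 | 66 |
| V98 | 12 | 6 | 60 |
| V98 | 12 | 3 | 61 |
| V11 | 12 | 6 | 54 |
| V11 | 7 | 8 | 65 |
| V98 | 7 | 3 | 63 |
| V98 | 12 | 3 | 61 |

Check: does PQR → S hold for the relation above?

Yes

(P=V98, Q=12, R=3): 4 rows → S = 61, 61, 61, 61 ✓
(P=V59, Q=9, R=3): 2 rows → S = 59, 59 ✓
(P=V11, Q=12, R=8): 2 rows → S = 60, 60 ✓
(P=V11, Q=7, R=9): 1 row → S = 68 ✓
(P=V59, Q=10, R=6): 1 row → S = 66 ✓
(P=V98, Q=12, R=6): 1 row → S = 60 ✓
(P=V11, Q=12, R=6): 1 row → S = 54 ✓
(P=V11, Q=7, R=8): 1 row → S = 65 ✓
(P=V98, Q=7, R=3): 1 row → S = 63 ✓
Every PQR value is associated with a single S value, so PQR → S holds.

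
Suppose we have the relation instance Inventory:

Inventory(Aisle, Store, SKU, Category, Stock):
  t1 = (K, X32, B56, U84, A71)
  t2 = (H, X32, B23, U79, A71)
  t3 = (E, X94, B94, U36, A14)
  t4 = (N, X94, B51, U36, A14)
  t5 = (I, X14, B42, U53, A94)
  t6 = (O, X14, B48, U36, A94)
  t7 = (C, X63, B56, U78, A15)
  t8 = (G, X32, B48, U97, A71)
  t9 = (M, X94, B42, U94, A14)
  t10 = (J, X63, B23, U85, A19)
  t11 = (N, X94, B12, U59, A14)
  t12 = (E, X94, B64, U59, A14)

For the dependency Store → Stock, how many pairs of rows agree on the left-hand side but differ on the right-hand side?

Store=X32: all 3 rows agree on Stock — 0 pairs.
Store=X94: all 5 rows agree on Stock — 0 pairs.
Store=X14: all 2 rows agree on Stock — 0 pairs.
Store=X63: violating pairs (7,10) — 1 pair.

1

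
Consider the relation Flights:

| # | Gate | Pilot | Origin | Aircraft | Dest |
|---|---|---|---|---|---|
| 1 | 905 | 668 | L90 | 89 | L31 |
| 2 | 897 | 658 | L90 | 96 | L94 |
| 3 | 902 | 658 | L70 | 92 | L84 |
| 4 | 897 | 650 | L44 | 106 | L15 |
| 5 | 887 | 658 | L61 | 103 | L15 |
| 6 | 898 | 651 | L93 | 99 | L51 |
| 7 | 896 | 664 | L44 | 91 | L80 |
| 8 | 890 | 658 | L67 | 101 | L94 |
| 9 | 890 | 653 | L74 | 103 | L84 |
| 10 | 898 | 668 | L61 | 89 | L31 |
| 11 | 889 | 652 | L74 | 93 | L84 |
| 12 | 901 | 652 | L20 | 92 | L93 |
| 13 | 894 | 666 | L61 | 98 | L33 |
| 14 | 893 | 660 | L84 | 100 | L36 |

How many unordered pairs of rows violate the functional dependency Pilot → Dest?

Pilot=668: all 2 rows agree on Dest — 0 pairs.
Pilot=658: violating pairs (2,3), (2,5), (3,5), (3,8), (5,8) — 5 pairs.
Pilot=652: violating pairs (11,12) — 1 pair.

6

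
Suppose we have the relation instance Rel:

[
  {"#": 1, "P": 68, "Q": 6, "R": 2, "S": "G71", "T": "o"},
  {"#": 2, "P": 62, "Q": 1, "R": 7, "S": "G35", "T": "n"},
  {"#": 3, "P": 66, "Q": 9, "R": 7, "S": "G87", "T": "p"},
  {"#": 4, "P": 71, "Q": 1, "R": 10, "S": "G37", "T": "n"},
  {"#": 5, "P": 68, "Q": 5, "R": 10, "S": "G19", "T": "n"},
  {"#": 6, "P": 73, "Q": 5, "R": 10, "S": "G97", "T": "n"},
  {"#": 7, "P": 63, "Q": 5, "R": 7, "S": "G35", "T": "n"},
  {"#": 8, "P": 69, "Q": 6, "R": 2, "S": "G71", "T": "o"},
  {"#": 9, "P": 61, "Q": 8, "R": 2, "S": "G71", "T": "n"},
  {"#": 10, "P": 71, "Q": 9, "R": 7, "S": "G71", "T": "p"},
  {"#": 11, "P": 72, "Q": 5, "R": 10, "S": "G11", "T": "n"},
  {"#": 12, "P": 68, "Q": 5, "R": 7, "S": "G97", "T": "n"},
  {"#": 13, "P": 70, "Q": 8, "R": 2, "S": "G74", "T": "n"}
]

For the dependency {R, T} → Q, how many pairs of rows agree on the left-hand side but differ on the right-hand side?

5

(R=2, T=o): all 2 rows agree on Q — 0 pairs.
(R=7, T=n): violating pairs (2,7), (2,12) — 2 pairs.
(R=7, T=p): all 2 rows agree on Q — 0 pairs.
(R=10, T=n): violating pairs (4,5), (4,6), (4,11) — 3 pairs.
(R=2, T=n): all 2 rows agree on Q — 0 pairs.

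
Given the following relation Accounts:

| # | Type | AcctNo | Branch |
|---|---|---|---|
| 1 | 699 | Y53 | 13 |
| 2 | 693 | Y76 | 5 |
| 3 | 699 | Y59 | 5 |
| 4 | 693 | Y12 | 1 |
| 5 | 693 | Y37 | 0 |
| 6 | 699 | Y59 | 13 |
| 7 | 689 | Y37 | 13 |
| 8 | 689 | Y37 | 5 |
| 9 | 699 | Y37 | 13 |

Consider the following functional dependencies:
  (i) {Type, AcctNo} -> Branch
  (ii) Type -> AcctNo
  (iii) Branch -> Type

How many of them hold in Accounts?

0

(i) {Type, AcctNo} -> Branch: (Type=699, AcctNo=Y59): rows 3, 6 → Branch takes values {5, 13} — violation; (Type=689, AcctNo=Y37): rows 7, 8 → Branch takes values {13, 5} — violation — fails.
(ii) Type -> AcctNo: Type=699: rows 1, 3, 6, 9 → AcctNo takes values {Y53, Y59, Y37} — violation; Type=693: rows 2, 4, 5 → AcctNo takes values {Y76, Y12, Y37} — violation — fails.
(iii) Branch -> Type: Branch=13: rows 1, 6, 7, 9 → Type takes values {699, 689} — violation; Branch=5: rows 2, 3, 8 → Type takes values {693, 699, 689} — violation — fails.
None of the 3 dependencies hold.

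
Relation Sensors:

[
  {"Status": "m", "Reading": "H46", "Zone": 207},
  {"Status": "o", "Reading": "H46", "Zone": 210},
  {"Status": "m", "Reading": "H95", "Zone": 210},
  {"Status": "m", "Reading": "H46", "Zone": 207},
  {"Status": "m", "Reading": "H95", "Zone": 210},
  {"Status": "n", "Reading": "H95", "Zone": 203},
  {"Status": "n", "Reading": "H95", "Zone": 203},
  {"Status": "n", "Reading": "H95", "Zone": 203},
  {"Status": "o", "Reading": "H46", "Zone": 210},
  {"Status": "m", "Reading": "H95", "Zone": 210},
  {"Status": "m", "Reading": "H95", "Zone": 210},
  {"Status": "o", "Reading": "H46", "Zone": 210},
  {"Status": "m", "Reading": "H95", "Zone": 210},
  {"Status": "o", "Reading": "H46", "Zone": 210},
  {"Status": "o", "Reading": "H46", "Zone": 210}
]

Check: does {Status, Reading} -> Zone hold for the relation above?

Yes

(Status=m, Reading=H46): 2 rows → Zone = 207, 207 ✓
(Status=o, Reading=H46): 5 rows → Zone = 210, 210, 210, 210, 210 ✓
(Status=m, Reading=H95): 5 rows → Zone = 210, 210, 210, 210, 210 ✓
(Status=n, Reading=H95): 3 rows → Zone = 203, 203, 203 ✓
Every {Status, Reading} value is associated with a single Zone value, so {Status, Reading} -> Zone holds.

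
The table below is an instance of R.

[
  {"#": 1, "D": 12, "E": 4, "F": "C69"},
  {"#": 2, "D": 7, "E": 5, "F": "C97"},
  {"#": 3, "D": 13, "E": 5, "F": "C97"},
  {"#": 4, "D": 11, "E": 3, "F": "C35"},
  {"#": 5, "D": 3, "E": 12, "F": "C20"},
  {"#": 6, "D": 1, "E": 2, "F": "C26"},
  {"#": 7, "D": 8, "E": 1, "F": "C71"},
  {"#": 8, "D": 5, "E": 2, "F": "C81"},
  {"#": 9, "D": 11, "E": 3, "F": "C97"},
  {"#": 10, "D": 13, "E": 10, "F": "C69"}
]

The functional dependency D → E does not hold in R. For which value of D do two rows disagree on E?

D=12: row 1 → E = 4 ✓
D=7: row 2 → E = 5 ✓
D=13: rows 3, 10 → E takes values {5, 10} — violation
D=11: rows 4, 9 → E = 3, 3 ✓
D=3: row 5 → E = 12 ✓
D=1: row 6 → E = 2 ✓
D=8: row 7 → E = 1 ✓
D=5: row 8 → E = 2 ✓
The only D value with inconsistent E is D=13.

13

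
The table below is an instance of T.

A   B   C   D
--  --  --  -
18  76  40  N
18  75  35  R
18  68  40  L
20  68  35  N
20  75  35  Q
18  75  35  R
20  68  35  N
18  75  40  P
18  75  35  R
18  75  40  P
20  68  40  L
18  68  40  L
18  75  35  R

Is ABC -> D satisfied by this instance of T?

(A=18, B=76, C=40): 1 row → D = N ✓
(A=18, B=75, C=35): 4 rows → D = R, R, R, R ✓
(A=18, B=68, C=40): 2 rows → D = L, L ✓
(A=20, B=68, C=35): 2 rows → D = N, N ✓
(A=20, B=75, C=35): 1 row → D = Q ✓
(A=18, B=75, C=40): 2 rows → D = P, P ✓
(A=20, B=68, C=40): 1 row → D = L ✓
Every ABC value is associated with a single D value, so ABC -> D holds.

Yes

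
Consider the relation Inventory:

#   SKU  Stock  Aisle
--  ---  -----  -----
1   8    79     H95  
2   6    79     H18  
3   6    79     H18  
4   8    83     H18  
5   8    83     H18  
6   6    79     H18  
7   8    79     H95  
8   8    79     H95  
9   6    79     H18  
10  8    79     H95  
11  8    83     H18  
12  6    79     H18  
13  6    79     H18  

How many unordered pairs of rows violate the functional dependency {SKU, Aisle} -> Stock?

0

(SKU=8, Aisle=H95): all 4 rows agree on Stock — 0 pairs.
(SKU=6, Aisle=H18): all 6 rows agree on Stock — 0 pairs.
(SKU=8, Aisle=H18): all 3 rows agree on Stock — 0 pairs.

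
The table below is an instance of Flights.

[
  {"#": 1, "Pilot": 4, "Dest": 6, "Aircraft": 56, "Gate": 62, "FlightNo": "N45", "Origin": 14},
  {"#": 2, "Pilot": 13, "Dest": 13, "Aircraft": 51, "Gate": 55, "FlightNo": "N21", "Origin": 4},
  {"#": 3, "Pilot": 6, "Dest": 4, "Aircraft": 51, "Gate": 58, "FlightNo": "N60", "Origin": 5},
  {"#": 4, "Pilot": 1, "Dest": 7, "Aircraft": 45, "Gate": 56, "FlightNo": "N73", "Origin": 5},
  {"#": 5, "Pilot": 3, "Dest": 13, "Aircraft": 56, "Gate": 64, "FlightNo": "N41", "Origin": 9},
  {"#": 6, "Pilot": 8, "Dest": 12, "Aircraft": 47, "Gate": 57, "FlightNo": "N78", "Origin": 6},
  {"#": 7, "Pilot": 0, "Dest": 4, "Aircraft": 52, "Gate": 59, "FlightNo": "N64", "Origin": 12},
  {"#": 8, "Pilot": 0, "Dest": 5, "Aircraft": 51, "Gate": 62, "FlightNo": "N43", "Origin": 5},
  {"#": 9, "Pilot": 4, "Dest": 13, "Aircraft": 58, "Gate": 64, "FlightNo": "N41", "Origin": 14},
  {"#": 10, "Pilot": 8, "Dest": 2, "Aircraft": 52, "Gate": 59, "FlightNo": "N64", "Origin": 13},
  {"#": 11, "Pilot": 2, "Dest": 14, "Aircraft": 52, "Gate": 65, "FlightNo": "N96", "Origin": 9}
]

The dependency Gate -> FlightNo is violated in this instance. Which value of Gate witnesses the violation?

Gate=62: rows 1, 8 → FlightNo takes values {N45, N43} — violation
Gate=55: row 2 → FlightNo = N21 ✓
Gate=58: row 3 → FlightNo = N60 ✓
Gate=56: row 4 → FlightNo = N73 ✓
Gate=64: rows 5, 9 → FlightNo = N41, N41 ✓
Gate=57: row 6 → FlightNo = N78 ✓
Gate=59: rows 7, 10 → FlightNo = N64, N64 ✓
Gate=65: row 11 → FlightNo = N96 ✓
The only Gate value with inconsistent FlightNo is Gate=62.

62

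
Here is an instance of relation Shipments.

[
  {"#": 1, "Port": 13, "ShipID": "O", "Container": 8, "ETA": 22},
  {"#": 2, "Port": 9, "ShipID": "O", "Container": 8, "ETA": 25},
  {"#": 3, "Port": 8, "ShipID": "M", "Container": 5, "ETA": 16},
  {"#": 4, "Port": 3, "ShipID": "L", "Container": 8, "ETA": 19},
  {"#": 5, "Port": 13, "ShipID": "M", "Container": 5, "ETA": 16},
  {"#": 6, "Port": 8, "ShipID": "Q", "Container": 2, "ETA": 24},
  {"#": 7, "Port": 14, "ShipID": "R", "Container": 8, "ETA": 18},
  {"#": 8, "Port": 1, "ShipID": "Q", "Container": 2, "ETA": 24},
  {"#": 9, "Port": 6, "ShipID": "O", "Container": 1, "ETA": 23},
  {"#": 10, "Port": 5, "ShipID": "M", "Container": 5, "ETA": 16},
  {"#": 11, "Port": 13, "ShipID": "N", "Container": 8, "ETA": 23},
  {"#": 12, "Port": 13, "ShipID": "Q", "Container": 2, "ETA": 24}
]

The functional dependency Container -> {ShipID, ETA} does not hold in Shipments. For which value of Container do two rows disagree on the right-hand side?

8

Container=8: rows 1, 2, 4, 7, 11 → {ShipID,ETA} takes values {(O, 22), (O, 25), (L, 19), (R, 18), (N, 23)} — violation
Container=5: rows 3, 5, 10 → {ShipID,ETA} = (M, 16), (M, 16), (M, 16) ✓
Container=2: rows 6, 8, 12 → {ShipID,ETA} = (Q, 24), (Q, 24), (Q, 24) ✓
Container=1: row 9 → {ShipID,ETA} = (O, 23) ✓
The only Container value with inconsistent RHS is Container=8.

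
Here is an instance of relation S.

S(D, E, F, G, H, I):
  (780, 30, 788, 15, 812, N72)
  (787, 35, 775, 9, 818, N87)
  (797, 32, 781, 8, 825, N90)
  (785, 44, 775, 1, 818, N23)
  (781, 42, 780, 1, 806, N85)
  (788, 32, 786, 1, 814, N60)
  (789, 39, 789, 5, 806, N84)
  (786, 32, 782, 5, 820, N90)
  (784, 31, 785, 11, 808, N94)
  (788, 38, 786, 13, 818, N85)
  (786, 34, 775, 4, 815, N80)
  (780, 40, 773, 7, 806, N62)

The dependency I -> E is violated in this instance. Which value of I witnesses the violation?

I=N72: 1 row → E = 30 ✓
I=N87: 1 row → E = 35 ✓
I=N90: 2 rows → E = 32, 32 ✓
I=N23: 1 row → E = 44 ✓
I=N85: 2 rows → E takes values {42, 38} — violation
I=N60: 1 row → E = 32 ✓
I=N84: 1 row → E = 39 ✓
I=N94: 1 row → E = 31 ✓
I=N80: 1 row → E = 34 ✓
I=N62: 1 row → E = 40 ✓
The only I value with inconsistent E is I=N85.

N85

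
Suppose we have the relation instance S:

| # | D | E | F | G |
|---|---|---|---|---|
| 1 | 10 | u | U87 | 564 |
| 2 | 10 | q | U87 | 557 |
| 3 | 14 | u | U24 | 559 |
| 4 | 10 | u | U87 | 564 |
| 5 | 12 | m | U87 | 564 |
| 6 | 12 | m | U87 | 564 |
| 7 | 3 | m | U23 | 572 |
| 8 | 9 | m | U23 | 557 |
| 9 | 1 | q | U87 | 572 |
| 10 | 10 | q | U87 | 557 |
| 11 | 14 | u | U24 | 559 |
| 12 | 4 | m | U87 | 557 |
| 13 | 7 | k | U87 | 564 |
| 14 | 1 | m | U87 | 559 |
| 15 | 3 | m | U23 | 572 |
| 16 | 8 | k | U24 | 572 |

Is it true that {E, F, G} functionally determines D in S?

(E=u, F=U87, G=564): rows 1, 4 → D = 10, 10 ✓
(E=q, F=U87, G=557): rows 2, 10 → D = 10, 10 ✓
(E=u, F=U24, G=559): rows 3, 11 → D = 14, 14 ✓
(E=m, F=U87, G=564): rows 5, 6 → D = 12, 12 ✓
(E=m, F=U23, G=572): rows 7, 15 → D = 3, 3 ✓
(E=m, F=U23, G=557): row 8 → D = 9 ✓
(E=q, F=U87, G=572): row 9 → D = 1 ✓
(E=m, F=U87, G=557): row 12 → D = 4 ✓
(E=k, F=U87, G=564): row 13 → D = 7 ✓
(E=m, F=U87, G=559): row 14 → D = 1 ✓
(E=k, F=U24, G=572): row 16 → D = 8 ✓
Every {E, F, G} value is associated with a single D value, so {E, F, G} → D holds.

Yes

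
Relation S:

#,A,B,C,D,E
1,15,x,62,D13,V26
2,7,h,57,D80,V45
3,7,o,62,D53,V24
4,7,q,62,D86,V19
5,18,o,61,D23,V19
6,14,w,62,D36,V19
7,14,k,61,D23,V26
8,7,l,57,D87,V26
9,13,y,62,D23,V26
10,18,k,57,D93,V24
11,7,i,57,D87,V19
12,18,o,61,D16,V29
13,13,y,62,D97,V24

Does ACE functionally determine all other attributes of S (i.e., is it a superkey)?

All 13 rows have distinct ACE values, so ACE → (all attributes) holds and ACE is a superkey.

Yes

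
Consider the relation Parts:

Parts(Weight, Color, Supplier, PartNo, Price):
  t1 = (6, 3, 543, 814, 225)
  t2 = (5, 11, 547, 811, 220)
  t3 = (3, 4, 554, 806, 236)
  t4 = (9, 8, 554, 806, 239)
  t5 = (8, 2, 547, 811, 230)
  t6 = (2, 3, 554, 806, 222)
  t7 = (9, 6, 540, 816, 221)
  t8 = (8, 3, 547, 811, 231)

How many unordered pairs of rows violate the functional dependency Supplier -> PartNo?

0

Supplier=547: all 3 rows agree on PartNo — 0 pairs.
Supplier=554: all 3 rows agree on PartNo — 0 pairs.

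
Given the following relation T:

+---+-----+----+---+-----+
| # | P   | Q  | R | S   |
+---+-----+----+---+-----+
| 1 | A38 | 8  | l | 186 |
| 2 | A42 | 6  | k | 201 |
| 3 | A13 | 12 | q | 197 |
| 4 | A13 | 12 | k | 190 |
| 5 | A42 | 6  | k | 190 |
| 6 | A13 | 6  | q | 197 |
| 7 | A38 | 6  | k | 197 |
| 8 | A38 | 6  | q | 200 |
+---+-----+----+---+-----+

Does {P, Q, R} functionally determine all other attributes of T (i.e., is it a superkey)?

Rows 2 and 5 have the same {P, Q, R} value (P=A42, Q=6, R=k) but are distinct tuples, so {P, Q, R} does not determine every attribute — not a superkey.

No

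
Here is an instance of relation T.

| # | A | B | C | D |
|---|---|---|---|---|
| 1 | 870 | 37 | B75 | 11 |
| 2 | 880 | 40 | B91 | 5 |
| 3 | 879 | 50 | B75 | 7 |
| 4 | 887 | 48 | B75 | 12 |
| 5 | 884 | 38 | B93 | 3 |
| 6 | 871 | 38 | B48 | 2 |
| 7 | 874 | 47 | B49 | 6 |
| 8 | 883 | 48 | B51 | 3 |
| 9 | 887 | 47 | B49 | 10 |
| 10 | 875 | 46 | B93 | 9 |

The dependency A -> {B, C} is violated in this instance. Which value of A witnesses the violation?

887

A=870: row 1 → {B,C} = (37, B75) ✓
A=880: row 2 → {B,C} = (40, B91) ✓
A=879: row 3 → {B,C} = (50, B75) ✓
A=887: rows 4, 9 → {B,C} takes values {(48, B75), (47, B49)} — violation
A=884: row 5 → {B,C} = (38, B93) ✓
A=871: row 6 → {B,C} = (38, B48) ✓
A=874: row 7 → {B,C} = (47, B49) ✓
A=883: row 8 → {B,C} = (48, B51) ✓
A=875: row 10 → {B,C} = (46, B93) ✓
The only A value with inconsistent RHS is A=887.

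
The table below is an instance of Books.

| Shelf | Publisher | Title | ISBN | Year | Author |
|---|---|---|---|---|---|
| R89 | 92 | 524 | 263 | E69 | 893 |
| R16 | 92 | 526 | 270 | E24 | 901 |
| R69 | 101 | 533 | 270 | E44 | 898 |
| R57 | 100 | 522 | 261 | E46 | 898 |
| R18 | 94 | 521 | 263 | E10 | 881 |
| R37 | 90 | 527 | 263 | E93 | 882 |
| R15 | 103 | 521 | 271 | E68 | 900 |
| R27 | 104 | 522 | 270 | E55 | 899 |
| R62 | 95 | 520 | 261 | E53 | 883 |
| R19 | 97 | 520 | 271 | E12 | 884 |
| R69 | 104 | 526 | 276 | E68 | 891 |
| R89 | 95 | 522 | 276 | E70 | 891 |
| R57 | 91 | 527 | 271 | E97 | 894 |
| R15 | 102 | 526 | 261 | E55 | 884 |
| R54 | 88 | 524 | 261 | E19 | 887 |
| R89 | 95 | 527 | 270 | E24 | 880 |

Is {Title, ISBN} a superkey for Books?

All 16 rows have distinct {Title, ISBN} values, so {Title, ISBN} → (all attributes) holds and {Title, ISBN} is a superkey.

Yes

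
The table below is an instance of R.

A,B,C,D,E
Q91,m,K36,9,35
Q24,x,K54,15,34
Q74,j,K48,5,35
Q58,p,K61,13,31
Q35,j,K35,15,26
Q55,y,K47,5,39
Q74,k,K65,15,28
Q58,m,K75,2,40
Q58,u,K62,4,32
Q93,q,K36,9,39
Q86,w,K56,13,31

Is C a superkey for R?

No

Two distinct rows share C=K36, so C does not determine every attribute — not a superkey.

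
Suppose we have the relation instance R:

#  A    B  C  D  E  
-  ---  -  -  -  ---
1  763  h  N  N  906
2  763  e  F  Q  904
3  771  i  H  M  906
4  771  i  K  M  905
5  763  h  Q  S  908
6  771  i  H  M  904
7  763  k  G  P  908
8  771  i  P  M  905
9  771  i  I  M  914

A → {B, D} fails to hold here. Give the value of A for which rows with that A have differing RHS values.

A=763: rows 1, 2, 5, 7 → {B,D} takes values {(h, N), (e, Q), (h, S), (k, P)} — violation
A=771: rows 3, 4, 6, 8, 9 → {B,D} = (i, M), (i, M), (i, M), (i, M), (i, M) ✓
The only A value with inconsistent RHS is A=763.

763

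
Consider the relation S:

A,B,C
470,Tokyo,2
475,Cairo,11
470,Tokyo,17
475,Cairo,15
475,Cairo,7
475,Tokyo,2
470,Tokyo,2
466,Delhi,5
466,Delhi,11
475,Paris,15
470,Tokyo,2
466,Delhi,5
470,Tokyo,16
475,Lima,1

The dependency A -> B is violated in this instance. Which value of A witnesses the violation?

A=470: 5 rows → B = Tokyo, Tokyo, Tokyo, Tokyo, Tokyo ✓
A=475: 6 rows → B takes values {Cairo, Tokyo, Paris, Lima} — violation
A=466: 3 rows → B = Delhi, Delhi, Delhi ✓
The only A value with inconsistent B is A=475.

475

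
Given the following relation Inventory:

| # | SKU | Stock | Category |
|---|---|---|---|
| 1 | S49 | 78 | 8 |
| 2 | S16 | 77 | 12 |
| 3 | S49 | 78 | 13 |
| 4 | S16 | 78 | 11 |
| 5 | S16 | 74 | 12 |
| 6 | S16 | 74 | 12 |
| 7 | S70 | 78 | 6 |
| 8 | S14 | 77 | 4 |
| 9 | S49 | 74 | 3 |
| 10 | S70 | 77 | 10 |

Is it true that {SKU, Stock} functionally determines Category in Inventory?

(SKU=S49, Stock=78): rows 1, 3 → Category takes values {8, 13} — violation
(SKU=S16, Stock=77): row 2 → Category = 12 ✓
(SKU=S16, Stock=78): row 4 → Category = 11 ✓
(SKU=S16, Stock=74): rows 5, 6 → Category = 12, 12 ✓
(SKU=S70, Stock=78): row 7 → Category = 6 ✓
(SKU=S14, Stock=77): row 8 → Category = 4 ✓
(SKU=S49, Stock=74): row 9 → Category = 3 ✓
(SKU=S70, Stock=77): row 10 → Category = 10 ✓
Two rows agree on {SKU, Stock} but differ on Category, so {SKU, Stock} -> Category does not hold.

No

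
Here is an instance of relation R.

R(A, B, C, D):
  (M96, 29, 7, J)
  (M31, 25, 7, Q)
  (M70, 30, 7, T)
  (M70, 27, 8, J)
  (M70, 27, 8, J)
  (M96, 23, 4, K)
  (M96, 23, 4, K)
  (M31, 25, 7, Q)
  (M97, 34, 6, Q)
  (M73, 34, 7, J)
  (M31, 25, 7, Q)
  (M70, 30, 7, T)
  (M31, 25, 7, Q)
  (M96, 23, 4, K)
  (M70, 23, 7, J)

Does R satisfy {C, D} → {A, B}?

(C=7, D=J): 3 rows → {A,B} takes values {(M96, 29), (M73, 34), (M70, 23)} — violation
(C=7, D=Q): 4 rows → {A,B} = (M31, 25), (M31, 25), (M31, 25), (M31, 25) ✓
(C=7, D=T): 2 rows → {A,B} = (M70, 30), (M70, 30) ✓
(C=8, D=J): 2 rows → {A,B} = (M70, 27), (M70, 27) ✓
(C=4, D=K): 3 rows → {A,B} = (M96, 23), (M96, 23), (M96, 23) ✓
(C=6, D=Q): 1 row → {A,B} = (M97, 34) ✓
Two rows agree on {C, D} but differ on {A, B}, so {C, D} → {A, B} does not hold.

No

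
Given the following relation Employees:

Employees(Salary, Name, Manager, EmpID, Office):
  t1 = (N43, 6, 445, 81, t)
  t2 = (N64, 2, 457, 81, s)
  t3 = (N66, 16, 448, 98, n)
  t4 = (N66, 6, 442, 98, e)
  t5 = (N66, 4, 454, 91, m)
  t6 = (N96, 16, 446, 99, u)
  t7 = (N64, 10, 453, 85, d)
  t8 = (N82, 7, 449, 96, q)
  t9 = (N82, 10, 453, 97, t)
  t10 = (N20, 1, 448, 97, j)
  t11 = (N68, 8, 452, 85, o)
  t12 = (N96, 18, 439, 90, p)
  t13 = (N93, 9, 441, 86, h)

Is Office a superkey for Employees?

Rows 1 and 9 have the same Office value Office=t but are distinct tuples, so Office does not determine every attribute — not a superkey.

No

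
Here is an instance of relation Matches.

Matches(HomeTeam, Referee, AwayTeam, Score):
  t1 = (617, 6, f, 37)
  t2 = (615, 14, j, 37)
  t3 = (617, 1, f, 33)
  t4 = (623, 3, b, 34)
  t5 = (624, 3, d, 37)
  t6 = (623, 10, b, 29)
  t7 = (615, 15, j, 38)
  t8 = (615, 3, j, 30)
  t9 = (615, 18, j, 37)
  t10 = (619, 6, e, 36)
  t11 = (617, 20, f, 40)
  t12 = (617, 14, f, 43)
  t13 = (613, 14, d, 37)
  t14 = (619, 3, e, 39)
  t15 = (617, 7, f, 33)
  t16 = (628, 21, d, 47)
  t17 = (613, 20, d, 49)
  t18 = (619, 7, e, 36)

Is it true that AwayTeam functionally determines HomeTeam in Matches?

AwayTeam=f: rows 1, 3, 11, 12, 15 → HomeTeam = 617, 617, 617, 617, 617 ✓
AwayTeam=j: rows 2, 7, 8, 9 → HomeTeam = 615, 615, 615, 615 ✓
AwayTeam=b: rows 4, 6 → HomeTeam = 623, 623 ✓
AwayTeam=d: rows 5, 13, 16, 17 → HomeTeam takes values {624, 613, 628} — violation
AwayTeam=e: rows 10, 14, 18 → HomeTeam = 619, 619, 619 ✓
Two rows agree on AwayTeam but differ on HomeTeam, so AwayTeam -> HomeTeam does not hold.

No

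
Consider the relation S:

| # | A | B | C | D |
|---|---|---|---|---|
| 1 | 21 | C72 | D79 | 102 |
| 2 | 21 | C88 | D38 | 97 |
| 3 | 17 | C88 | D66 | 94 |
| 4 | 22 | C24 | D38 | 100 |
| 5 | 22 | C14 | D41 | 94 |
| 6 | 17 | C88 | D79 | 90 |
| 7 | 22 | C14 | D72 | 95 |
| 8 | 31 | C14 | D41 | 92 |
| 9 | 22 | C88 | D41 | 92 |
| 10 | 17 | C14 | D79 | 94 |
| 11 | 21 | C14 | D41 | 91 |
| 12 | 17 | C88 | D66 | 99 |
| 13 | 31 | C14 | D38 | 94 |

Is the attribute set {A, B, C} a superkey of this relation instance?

Rows 3 and 12 have the same {A, B, C} value (A=17, B=C88, C=D66) but are distinct tuples, so {A, B, C} does not determine every attribute — not a superkey.

No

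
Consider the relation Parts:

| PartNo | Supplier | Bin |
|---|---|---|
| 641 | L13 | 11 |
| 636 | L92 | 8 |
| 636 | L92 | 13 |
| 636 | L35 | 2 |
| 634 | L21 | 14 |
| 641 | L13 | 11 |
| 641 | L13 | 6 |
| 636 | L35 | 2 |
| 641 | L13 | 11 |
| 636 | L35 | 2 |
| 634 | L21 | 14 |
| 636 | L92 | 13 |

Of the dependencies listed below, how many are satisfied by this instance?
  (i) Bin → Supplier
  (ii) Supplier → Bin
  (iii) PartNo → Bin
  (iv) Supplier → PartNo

(i) Bin → Supplier: every LHS value maps to a single RHS value — holds.
(ii) Supplier → Bin: Supplier=L13: 4 rows → Bin takes values {11, 6} — violation; Supplier=L92: 3 rows → Bin takes values {8, 13} — violation — fails.
(iii) PartNo → Bin: PartNo=641: 4 rows → Bin takes values {11, 6} — violation; PartNo=636: 6 rows → Bin takes values {8, 13, 2} — violation — fails.
(iv) Supplier → PartNo: every LHS value maps to a single RHS value — holds.
2 of the 4 dependencies hold.

2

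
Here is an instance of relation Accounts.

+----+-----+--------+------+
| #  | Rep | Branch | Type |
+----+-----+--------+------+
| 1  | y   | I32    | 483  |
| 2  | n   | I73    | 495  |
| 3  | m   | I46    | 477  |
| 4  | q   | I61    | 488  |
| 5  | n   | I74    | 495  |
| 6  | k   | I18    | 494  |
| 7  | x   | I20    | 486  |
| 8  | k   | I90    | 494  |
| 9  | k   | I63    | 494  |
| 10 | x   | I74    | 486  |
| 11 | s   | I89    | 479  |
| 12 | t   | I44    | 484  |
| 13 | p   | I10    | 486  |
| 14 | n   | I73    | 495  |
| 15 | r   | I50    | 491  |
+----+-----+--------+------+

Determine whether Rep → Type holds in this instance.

Rep=y: row 1 → Type = 483 ✓
Rep=n: rows 2, 5, 14 → Type = 495, 495, 495 ✓
Rep=m: row 3 → Type = 477 ✓
Rep=q: row 4 → Type = 488 ✓
Rep=k: rows 6, 8, 9 → Type = 494, 494, 494 ✓
Rep=x: rows 7, 10 → Type = 486, 486 ✓
Rep=s: row 11 → Type = 479 ✓
Rep=t: row 12 → Type = 484 ✓
Rep=p: row 13 → Type = 486 ✓
Rep=r: row 15 → Type = 491 ✓
Every Rep value is associated with a single Type value, so Rep → Type holds.

Yes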